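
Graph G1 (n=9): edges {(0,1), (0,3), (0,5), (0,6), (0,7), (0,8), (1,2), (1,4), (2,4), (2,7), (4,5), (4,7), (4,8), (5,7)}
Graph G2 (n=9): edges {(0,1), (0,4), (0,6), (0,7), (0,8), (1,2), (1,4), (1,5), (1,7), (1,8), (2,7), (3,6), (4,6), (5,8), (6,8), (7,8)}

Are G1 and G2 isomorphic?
No, not isomorphic

The graphs are NOT isomorphic.

Degrees in G1: deg(0)=6, deg(1)=3, deg(2)=3, deg(3)=1, deg(4)=5, deg(5)=3, deg(6)=1, deg(7)=4, deg(8)=2.
Sorted degree sequence of G1: [6, 5, 4, 3, 3, 3, 2, 1, 1].
Degrees in G2: deg(0)=5, deg(1)=6, deg(2)=2, deg(3)=1, deg(4)=3, deg(5)=2, deg(6)=4, deg(7)=4, deg(8)=5.
Sorted degree sequence of G2: [6, 5, 5, 4, 4, 3, 2, 2, 1].
The (sorted) degree sequence is an isomorphism invariant, so since G1 and G2 have different degree sequences they cannot be isomorphic.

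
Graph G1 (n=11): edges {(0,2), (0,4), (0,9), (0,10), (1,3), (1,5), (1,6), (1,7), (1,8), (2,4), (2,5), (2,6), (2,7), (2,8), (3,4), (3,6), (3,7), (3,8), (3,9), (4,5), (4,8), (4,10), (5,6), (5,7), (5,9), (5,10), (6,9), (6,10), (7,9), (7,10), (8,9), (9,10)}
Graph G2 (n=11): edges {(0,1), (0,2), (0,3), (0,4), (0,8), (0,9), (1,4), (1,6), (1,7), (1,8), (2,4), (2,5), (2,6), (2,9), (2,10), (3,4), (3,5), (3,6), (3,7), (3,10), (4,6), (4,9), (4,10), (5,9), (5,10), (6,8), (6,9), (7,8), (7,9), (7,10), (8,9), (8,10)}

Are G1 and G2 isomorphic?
Yes, isomorphic

The graphs are isomorphic.
One valid mapping φ: V(G1) → V(G2): 0→5, 1→1, 2→3, 3→8, 4→10, 5→4, 6→6, 7→0, 8→7, 9→9, 10→2

Verify φ preserves adjacency — for each edge of G1, its image is an edge of G2:
  (0,2) → (φ(0),φ(2)) = (3,5) ∈ E(G2) ✓
  (0,4) → (φ(0),φ(4)) = (5,10) ∈ E(G2) ✓
  (0,9) → (φ(0),φ(9)) = (5,9) ∈ E(G2) ✓
  (0,10) → (φ(0),φ(10)) = (2,5) ∈ E(G2) ✓
  (1,3) → (φ(1),φ(3)) = (1,8) ∈ E(G2) ✓
  (1,5) → (φ(1),φ(5)) = (1,4) ∈ E(G2) ✓
  (1,6) → (φ(1),φ(6)) = (1,6) ∈ E(G2) ✓
  (1,7) → (φ(1),φ(7)) = (0,1) ∈ E(G2) ✓
  (1,8) → (φ(1),φ(8)) = (1,7) ∈ E(G2) ✓
  (2,4) → (φ(2),φ(4)) = (3,10) ∈ E(G2) ✓
  (2,5) → (φ(2),φ(5)) = (3,4) ∈ E(G2) ✓
  (2,6) → (φ(2),φ(6)) = (3,6) ∈ E(G2) ✓
  (2,7) → (φ(2),φ(7)) = (0,3) ∈ E(G2) ✓
  (2,8) → (φ(2),φ(8)) = (3,7) ∈ E(G2) ✓
  (3,4) → (φ(3),φ(4)) = (8,10) ∈ E(G2) ✓
  (3,6) → (φ(3),φ(6)) = (6,8) ∈ E(G2) ✓
  (3,7) → (φ(3),φ(7)) = (0,8) ∈ E(G2) ✓
  (3,8) → (φ(3),φ(8)) = (7,8) ∈ E(G2) ✓
  (3,9) → (φ(3),φ(9)) = (8,9) ∈ E(G2) ✓
  (4,5) → (φ(4),φ(5)) = (4,10) ∈ E(G2) ✓
  (4,8) → (φ(4),φ(8)) = (7,10) ∈ E(G2) ✓
  (4,10) → (φ(4),φ(10)) = (2,10) ∈ E(G2) ✓
  (5,6) → (φ(5),φ(6)) = (4,6) ∈ E(G2) ✓
  (5,7) → (φ(5),φ(7)) = (0,4) ∈ E(G2) ✓
  (5,9) → (φ(5),φ(9)) = (4,9) ∈ E(G2) ✓
  (5,10) → (φ(5),φ(10)) = (2,4) ∈ E(G2) ✓
  (6,9) → (φ(6),φ(9)) = (6,9) ∈ E(G2) ✓
  (6,10) → (φ(6),φ(10)) = (2,6) ∈ E(G2) ✓
  (7,9) → (φ(7),φ(9)) = (0,9) ∈ E(G2) ✓
  (7,10) → (φ(7),φ(10)) = (0,2) ∈ E(G2) ✓
  (8,9) → (φ(8),φ(9)) = (7,9) ∈ E(G2) ✓
  (9,10) → (φ(9),φ(10)) = (2,9) ∈ E(G2) ✓
All 32 edges of G1 map to edges of G2, and |E(G1)| = |E(G2)| = 32, so φ is a bijection on edges as well as vertices. Hence G1 ≅ G2.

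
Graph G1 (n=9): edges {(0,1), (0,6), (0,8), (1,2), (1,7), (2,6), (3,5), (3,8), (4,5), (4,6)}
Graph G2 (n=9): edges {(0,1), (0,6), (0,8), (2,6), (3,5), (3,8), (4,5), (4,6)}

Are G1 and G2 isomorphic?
No, not isomorphic

The graphs are NOT isomorphic.

Counting edges: G1 has 10 edge(s); G2 has 8 edge(s).
Edge count is an isomorphism invariant (a bijection on vertices induces a bijection on edges), so differing edge counts rule out isomorphism.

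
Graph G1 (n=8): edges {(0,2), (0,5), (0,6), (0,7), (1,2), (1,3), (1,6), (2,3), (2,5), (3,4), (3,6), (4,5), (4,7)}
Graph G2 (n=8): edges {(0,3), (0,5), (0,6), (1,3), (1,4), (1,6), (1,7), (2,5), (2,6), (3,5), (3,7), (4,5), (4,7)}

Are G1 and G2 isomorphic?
Yes, isomorphic

The graphs are isomorphic.
One valid mapping φ: V(G1) → V(G2): 0→5, 1→7, 2→3, 3→1, 4→6, 5→0, 6→4, 7→2

Verify φ preserves adjacency — for each edge of G1, its image is an edge of G2:
  (0,2) → (φ(0),φ(2)) = (3,5) ∈ E(G2) ✓
  (0,5) → (φ(0),φ(5)) = (0,5) ∈ E(G2) ✓
  (0,6) → (φ(0),φ(6)) = (4,5) ∈ E(G2) ✓
  (0,7) → (φ(0),φ(7)) = (2,5) ∈ E(G2) ✓
  (1,2) → (φ(1),φ(2)) = (3,7) ∈ E(G2) ✓
  (1,3) → (φ(1),φ(3)) = (1,7) ∈ E(G2) ✓
  (1,6) → (φ(1),φ(6)) = (4,7) ∈ E(G2) ✓
  (2,3) → (φ(2),φ(3)) = (1,3) ∈ E(G2) ✓
  (2,5) → (φ(2),φ(5)) = (0,3) ∈ E(G2) ✓
  (3,4) → (φ(3),φ(4)) = (1,6) ∈ E(G2) ✓
  (3,6) → (φ(3),φ(6)) = (1,4) ∈ E(G2) ✓
  (4,5) → (φ(4),φ(5)) = (0,6) ∈ E(G2) ✓
  (4,7) → (φ(4),φ(7)) = (2,6) ∈ E(G2) ✓
All 13 edges of G1 map to edges of G2, and |E(G1)| = |E(G2)| = 13, so φ is a bijection on edges as well as vertices. Hence G1 ≅ G2.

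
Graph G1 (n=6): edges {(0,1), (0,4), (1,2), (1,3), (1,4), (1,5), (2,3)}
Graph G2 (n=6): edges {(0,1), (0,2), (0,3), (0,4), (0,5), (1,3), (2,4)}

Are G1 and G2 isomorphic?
Yes, isomorphic

The graphs are isomorphic.
One valid mapping φ: V(G1) → V(G2): 0→4, 1→0, 2→1, 3→3, 4→2, 5→5

Verify φ preserves adjacency — for each edge of G1, its image is an edge of G2:
  (0,1) → (φ(0),φ(1)) = (0,4) ∈ E(G2) ✓
  (0,4) → (φ(0),φ(4)) = (2,4) ∈ E(G2) ✓
  (1,2) → (φ(1),φ(2)) = (0,1) ∈ E(G2) ✓
  (1,3) → (φ(1),φ(3)) = (0,3) ∈ E(G2) ✓
  (1,4) → (φ(1),φ(4)) = (0,2) ∈ E(G2) ✓
  (1,5) → (φ(1),φ(5)) = (0,5) ∈ E(G2) ✓
  (2,3) → (φ(2),φ(3)) = (1,3) ∈ E(G2) ✓
All 7 edges of G1 map to edges of G2, and |E(G1)| = |E(G2)| = 7, so φ is a bijection on edges as well as vertices. Hence G1 ≅ G2.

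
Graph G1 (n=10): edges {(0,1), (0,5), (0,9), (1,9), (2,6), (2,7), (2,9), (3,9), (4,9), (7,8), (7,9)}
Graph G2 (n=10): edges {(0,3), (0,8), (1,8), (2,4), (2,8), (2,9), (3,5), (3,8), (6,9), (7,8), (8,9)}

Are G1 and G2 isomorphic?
Yes, isomorphic

The graphs are isomorphic.
One valid mapping φ: V(G1) → V(G2): 0→3, 1→0, 2→9, 3→1, 4→7, 5→5, 6→6, 7→2, 8→4, 9→8

Verify φ preserves adjacency — for each edge of G1, its image is an edge of G2:
  (0,1) → (φ(0),φ(1)) = (0,3) ∈ E(G2) ✓
  (0,5) → (φ(0),φ(5)) = (3,5) ∈ E(G2) ✓
  (0,9) → (φ(0),φ(9)) = (3,8) ∈ E(G2) ✓
  (1,9) → (φ(1),φ(9)) = (0,8) ∈ E(G2) ✓
  (2,6) → (φ(2),φ(6)) = (6,9) ∈ E(G2) ✓
  (2,7) → (φ(2),φ(7)) = (2,9) ∈ E(G2) ✓
  (2,9) → (φ(2),φ(9)) = (8,9) ∈ E(G2) ✓
  (3,9) → (φ(3),φ(9)) = (1,8) ∈ E(G2) ✓
  (4,9) → (φ(4),φ(9)) = (7,8) ∈ E(G2) ✓
  (7,8) → (φ(7),φ(8)) = (2,4) ∈ E(G2) ✓
  (7,9) → (φ(7),φ(9)) = (2,8) ∈ E(G2) ✓
All 11 edges of G1 map to edges of G2, and |E(G1)| = |E(G2)| = 11, so φ is a bijection on edges as well as vertices. Hence G1 ≅ G2.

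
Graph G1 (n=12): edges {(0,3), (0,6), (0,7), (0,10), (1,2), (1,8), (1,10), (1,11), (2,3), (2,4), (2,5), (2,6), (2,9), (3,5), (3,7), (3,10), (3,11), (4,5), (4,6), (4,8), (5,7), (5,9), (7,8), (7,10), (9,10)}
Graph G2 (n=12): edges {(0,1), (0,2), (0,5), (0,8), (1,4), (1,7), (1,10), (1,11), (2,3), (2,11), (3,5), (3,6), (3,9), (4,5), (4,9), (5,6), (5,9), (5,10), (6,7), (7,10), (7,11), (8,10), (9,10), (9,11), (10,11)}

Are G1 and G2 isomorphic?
Yes, isomorphic

The graphs are isomorphic.
One valid mapping φ: V(G1) → V(G2): 0→7, 1→0, 2→5, 3→10, 4→3, 5→9, 6→6, 7→11, 8→2, 9→4, 10→1, 11→8

Verify φ preserves adjacency — for each edge of G1, its image is an edge of G2:
  (0,3) → (φ(0),φ(3)) = (7,10) ∈ E(G2) ✓
  (0,6) → (φ(0),φ(6)) = (6,7) ∈ E(G2) ✓
  (0,7) → (φ(0),φ(7)) = (7,11) ∈ E(G2) ✓
  (0,10) → (φ(0),φ(10)) = (1,7) ∈ E(G2) ✓
  (1,2) → (φ(1),φ(2)) = (0,5) ∈ E(G2) ✓
  (1,8) → (φ(1),φ(8)) = (0,2) ∈ E(G2) ✓
  (1,10) → (φ(1),φ(10)) = (0,1) ∈ E(G2) ✓
  (1,11) → (φ(1),φ(11)) = (0,8) ∈ E(G2) ✓
  (2,3) → (φ(2),φ(3)) = (5,10) ∈ E(G2) ✓
  (2,4) → (φ(2),φ(4)) = (3,5) ∈ E(G2) ✓
  (2,5) → (φ(2),φ(5)) = (5,9) ∈ E(G2) ✓
  (2,6) → (φ(2),φ(6)) = (5,6) ∈ E(G2) ✓
  (2,9) → (φ(2),φ(9)) = (4,5) ∈ E(G2) ✓
  (3,5) → (φ(3),φ(5)) = (9,10) ∈ E(G2) ✓
  (3,7) → (φ(3),φ(7)) = (10,11) ∈ E(G2) ✓
  (3,10) → (φ(3),φ(10)) = (1,10) ∈ E(G2) ✓
  (3,11) → (φ(3),φ(11)) = (8,10) ∈ E(G2) ✓
  (4,5) → (φ(4),φ(5)) = (3,9) ∈ E(G2) ✓
  (4,6) → (φ(4),φ(6)) = (3,6) ∈ E(G2) ✓
  (4,8) → (φ(4),φ(8)) = (2,3) ∈ E(G2) ✓
  (5,7) → (φ(5),φ(7)) = (9,11) ∈ E(G2) ✓
  (5,9) → (φ(5),φ(9)) = (4,9) ∈ E(G2) ✓
  (7,8) → (φ(7),φ(8)) = (2,11) ∈ E(G2) ✓
  (7,10) → (φ(7),φ(10)) = (1,11) ∈ E(G2) ✓
  (9,10) → (φ(9),φ(10)) = (1,4) ∈ E(G2) ✓
All 25 edges of G1 map to edges of G2, and |E(G1)| = |E(G2)| = 25, so φ is a bijection on edges as well as vertices. Hence G1 ≅ G2.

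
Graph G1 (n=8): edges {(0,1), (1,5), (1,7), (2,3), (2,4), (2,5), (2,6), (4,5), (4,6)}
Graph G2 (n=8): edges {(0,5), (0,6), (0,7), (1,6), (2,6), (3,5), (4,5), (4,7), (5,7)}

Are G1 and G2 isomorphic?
Yes, isomorphic

The graphs are isomorphic.
One valid mapping φ: V(G1) → V(G2): 0→2, 1→6, 2→5, 3→3, 4→7, 5→0, 6→4, 7→1

Verify φ preserves adjacency — for each edge of G1, its image is an edge of G2:
  (0,1) → (φ(0),φ(1)) = (2,6) ∈ E(G2) ✓
  (1,5) → (φ(1),φ(5)) = (0,6) ∈ E(G2) ✓
  (1,7) → (φ(1),φ(7)) = (1,6) ∈ E(G2) ✓
  (2,3) → (φ(2),φ(3)) = (3,5) ∈ E(G2) ✓
  (2,4) → (φ(2),φ(4)) = (5,7) ∈ E(G2) ✓
  (2,5) → (φ(2),φ(5)) = (0,5) ∈ E(G2) ✓
  (2,6) → (φ(2),φ(6)) = (4,5) ∈ E(G2) ✓
  (4,5) → (φ(4),φ(5)) = (0,7) ∈ E(G2) ✓
  (4,6) → (φ(4),φ(6)) = (4,7) ∈ E(G2) ✓
All 9 edges of G1 map to edges of G2, and |E(G1)| = |E(G2)| = 9, so φ is a bijection on edges as well as vertices. Hence G1 ≅ G2.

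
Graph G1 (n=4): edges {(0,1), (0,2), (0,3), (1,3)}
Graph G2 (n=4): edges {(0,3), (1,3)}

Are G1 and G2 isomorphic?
No, not isomorphic

The graphs are NOT isomorphic.

Counting triangles (3-cliques): G1 has 1, G2 has 0.
Triangle count is an isomorphism invariant, so differing triangle counts rule out isomorphism.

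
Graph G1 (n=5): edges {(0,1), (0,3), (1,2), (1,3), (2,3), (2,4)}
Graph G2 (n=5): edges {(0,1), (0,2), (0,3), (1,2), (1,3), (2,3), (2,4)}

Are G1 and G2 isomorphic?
No, not isomorphic

The graphs are NOT isomorphic.

Counting edges: G1 has 6 edge(s); G2 has 7 edge(s).
Edge count is an isomorphism invariant (a bijection on vertices induces a bijection on edges), so differing edge counts rule out isomorphism.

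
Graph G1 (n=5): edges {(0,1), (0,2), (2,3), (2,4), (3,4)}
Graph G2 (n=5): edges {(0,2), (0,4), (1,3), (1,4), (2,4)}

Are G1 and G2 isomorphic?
Yes, isomorphic

The graphs are isomorphic.
One valid mapping φ: V(G1) → V(G2): 0→1, 1→3, 2→4, 3→2, 4→0

Verify φ preserves adjacency — for each edge of G1, its image is an edge of G2:
  (0,1) → (φ(0),φ(1)) = (1,3) ∈ E(G2) ✓
  (0,2) → (φ(0),φ(2)) = (1,4) ∈ E(G2) ✓
  (2,3) → (φ(2),φ(3)) = (2,4) ∈ E(G2) ✓
  (2,4) → (φ(2),φ(4)) = (0,4) ∈ E(G2) ✓
  (3,4) → (φ(3),φ(4)) = (0,2) ∈ E(G2) ✓
All 5 edges of G1 map to edges of G2, and |E(G1)| = |E(G2)| = 5, so φ is a bijection on edges as well as vertices. Hence G1 ≅ G2.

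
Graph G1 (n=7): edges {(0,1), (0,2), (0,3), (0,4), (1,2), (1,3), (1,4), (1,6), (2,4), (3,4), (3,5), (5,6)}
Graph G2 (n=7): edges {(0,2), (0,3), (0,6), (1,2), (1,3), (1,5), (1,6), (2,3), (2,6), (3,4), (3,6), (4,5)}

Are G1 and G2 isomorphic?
Yes, isomorphic

The graphs are isomorphic.
One valid mapping φ: V(G1) → V(G2): 0→6, 1→3, 2→0, 3→1, 4→2, 5→5, 6→4

Verify φ preserves adjacency — for each edge of G1, its image is an edge of G2:
  (0,1) → (φ(0),φ(1)) = (3,6) ∈ E(G2) ✓
  (0,2) → (φ(0),φ(2)) = (0,6) ∈ E(G2) ✓
  (0,3) → (φ(0),φ(3)) = (1,6) ∈ E(G2) ✓
  (0,4) → (φ(0),φ(4)) = (2,6) ∈ E(G2) ✓
  (1,2) → (φ(1),φ(2)) = (0,3) ∈ E(G2) ✓
  (1,3) → (φ(1),φ(3)) = (1,3) ∈ E(G2) ✓
  (1,4) → (φ(1),φ(4)) = (2,3) ∈ E(G2) ✓
  (1,6) → (φ(1),φ(6)) = (3,4) ∈ E(G2) ✓
  (2,4) → (φ(2),φ(4)) = (0,2) ∈ E(G2) ✓
  (3,4) → (φ(3),φ(4)) = (1,2) ∈ E(G2) ✓
  (3,5) → (φ(3),φ(5)) = (1,5) ∈ E(G2) ✓
  (5,6) → (φ(5),φ(6)) = (4,5) ∈ E(G2) ✓
All 12 edges of G1 map to edges of G2, and |E(G1)| = |E(G2)| = 12, so φ is a bijection on edges as well as vertices. Hence G1 ≅ G2.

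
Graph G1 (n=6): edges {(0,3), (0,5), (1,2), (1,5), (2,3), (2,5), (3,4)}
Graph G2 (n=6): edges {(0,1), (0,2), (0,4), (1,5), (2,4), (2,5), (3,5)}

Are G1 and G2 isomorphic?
Yes, isomorphic

The graphs are isomorphic.
One valid mapping φ: V(G1) → V(G2): 0→1, 1→4, 2→2, 3→5, 4→3, 5→0

Verify φ preserves adjacency — for each edge of G1, its image is an edge of G2:
  (0,3) → (φ(0),φ(3)) = (1,5) ∈ E(G2) ✓
  (0,5) → (φ(0),φ(5)) = (0,1) ∈ E(G2) ✓
  (1,2) → (φ(1),φ(2)) = (2,4) ∈ E(G2) ✓
  (1,5) → (φ(1),φ(5)) = (0,4) ∈ E(G2) ✓
  (2,3) → (φ(2),φ(3)) = (2,5) ∈ E(G2) ✓
  (2,5) → (φ(2),φ(5)) = (0,2) ∈ E(G2) ✓
  (3,4) → (φ(3),φ(4)) = (3,5) ∈ E(G2) ✓
All 7 edges of G1 map to edges of G2, and |E(G1)| = |E(G2)| = 7, so φ is a bijection on edges as well as vertices. Hence G1 ≅ G2.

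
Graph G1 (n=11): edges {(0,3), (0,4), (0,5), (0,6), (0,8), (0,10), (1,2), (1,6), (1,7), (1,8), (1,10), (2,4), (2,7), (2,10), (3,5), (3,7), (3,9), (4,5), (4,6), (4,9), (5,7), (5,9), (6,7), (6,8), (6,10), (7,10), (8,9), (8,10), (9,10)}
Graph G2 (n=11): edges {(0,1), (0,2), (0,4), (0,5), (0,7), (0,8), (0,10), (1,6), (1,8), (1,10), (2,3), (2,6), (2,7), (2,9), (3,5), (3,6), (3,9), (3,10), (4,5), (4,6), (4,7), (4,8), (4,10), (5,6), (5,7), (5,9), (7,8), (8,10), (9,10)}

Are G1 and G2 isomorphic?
Yes, isomorphic

The graphs are isomorphic.
One valid mapping φ: V(G1) → V(G2): 0→5, 1→8, 2→1, 3→9, 4→6, 5→3, 6→4, 7→10, 8→7, 9→2, 10→0

Verify φ preserves adjacency — for each edge of G1, its image is an edge of G2:
  (0,3) → (φ(0),φ(3)) = (5,9) ∈ E(G2) ✓
  (0,4) → (φ(0),φ(4)) = (5,6) ∈ E(G2) ✓
  (0,5) → (φ(0),φ(5)) = (3,5) ∈ E(G2) ✓
  (0,6) → (φ(0),φ(6)) = (4,5) ∈ E(G2) ✓
  (0,8) → (φ(0),φ(8)) = (5,7) ∈ E(G2) ✓
  (0,10) → (φ(0),φ(10)) = (0,5) ∈ E(G2) ✓
  (1,2) → (φ(1),φ(2)) = (1,8) ∈ E(G2) ✓
  (1,6) → (φ(1),φ(6)) = (4,8) ∈ E(G2) ✓
  (1,7) → (φ(1),φ(7)) = (8,10) ∈ E(G2) ✓
  (1,8) → (φ(1),φ(8)) = (7,8) ∈ E(G2) ✓
  (1,10) → (φ(1),φ(10)) = (0,8) ∈ E(G2) ✓
  (2,4) → (φ(2),φ(4)) = (1,6) ∈ E(G2) ✓
  (2,7) → (φ(2),φ(7)) = (1,10) ∈ E(G2) ✓
  (2,10) → (φ(2),φ(10)) = (0,1) ∈ E(G2) ✓
  (3,5) → (φ(3),φ(5)) = (3,9) ∈ E(G2) ✓
  (3,7) → (φ(3),φ(7)) = (9,10) ∈ E(G2) ✓
  (3,9) → (φ(3),φ(9)) = (2,9) ∈ E(G2) ✓
  (4,5) → (φ(4),φ(5)) = (3,6) ∈ E(G2) ✓
  (4,6) → (φ(4),φ(6)) = (4,6) ∈ E(G2) ✓
  (4,9) → (φ(4),φ(9)) = (2,6) ∈ E(G2) ✓
  (5,7) → (φ(5),φ(7)) = (3,10) ∈ E(G2) ✓
  (5,9) → (φ(5),φ(9)) = (2,3) ∈ E(G2) ✓
  (6,7) → (φ(6),φ(7)) = (4,10) ∈ E(G2) ✓
  (6,8) → (φ(6),φ(8)) = (4,7) ∈ E(G2) ✓
  (6,10) → (φ(6),φ(10)) = (0,4) ∈ E(G2) ✓
  (7,10) → (φ(7),φ(10)) = (0,10) ∈ E(G2) ✓
  (8,9) → (φ(8),φ(9)) = (2,7) ∈ E(G2) ✓
  (8,10) → (φ(8),φ(10)) = (0,7) ∈ E(G2) ✓
  (9,10) → (φ(9),φ(10)) = (0,2) ∈ E(G2) ✓
All 29 edges of G1 map to edges of G2, and |E(G1)| = |E(G2)| = 29, so φ is a bijection on edges as well as vertices. Hence G1 ≅ G2.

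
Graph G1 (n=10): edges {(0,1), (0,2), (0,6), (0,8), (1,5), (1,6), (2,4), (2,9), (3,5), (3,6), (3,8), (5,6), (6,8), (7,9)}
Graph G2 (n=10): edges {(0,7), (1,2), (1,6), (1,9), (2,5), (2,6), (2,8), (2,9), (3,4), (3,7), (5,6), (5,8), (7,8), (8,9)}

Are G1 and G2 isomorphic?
Yes, isomorphic

The graphs are isomorphic.
One valid mapping φ: V(G1) → V(G2): 0→8, 1→9, 2→7, 3→6, 4→0, 5→1, 6→2, 7→4, 8→5, 9→3

Verify φ preserves adjacency — for each edge of G1, its image is an edge of G2:
  (0,1) → (φ(0),φ(1)) = (8,9) ∈ E(G2) ✓
  (0,2) → (φ(0),φ(2)) = (7,8) ∈ E(G2) ✓
  (0,6) → (φ(0),φ(6)) = (2,8) ∈ E(G2) ✓
  (0,8) → (φ(0),φ(8)) = (5,8) ∈ E(G2) ✓
  (1,5) → (φ(1),φ(5)) = (1,9) ∈ E(G2) ✓
  (1,6) → (φ(1),φ(6)) = (2,9) ∈ E(G2) ✓
  (2,4) → (φ(2),φ(4)) = (0,7) ∈ E(G2) ✓
  (2,9) → (φ(2),φ(9)) = (3,7) ∈ E(G2) ✓
  (3,5) → (φ(3),φ(5)) = (1,6) ∈ E(G2) ✓
  (3,6) → (φ(3),φ(6)) = (2,6) ∈ E(G2) ✓
  (3,8) → (φ(3),φ(8)) = (5,6) ∈ E(G2) ✓
  (5,6) → (φ(5),φ(6)) = (1,2) ∈ E(G2) ✓
  (6,8) → (φ(6),φ(8)) = (2,5) ∈ E(G2) ✓
  (7,9) → (φ(7),φ(9)) = (3,4) ∈ E(G2) ✓
All 14 edges of G1 map to edges of G2, and |E(G1)| = |E(G2)| = 14, so φ is a bijection on edges as well as vertices. Hence G1 ≅ G2.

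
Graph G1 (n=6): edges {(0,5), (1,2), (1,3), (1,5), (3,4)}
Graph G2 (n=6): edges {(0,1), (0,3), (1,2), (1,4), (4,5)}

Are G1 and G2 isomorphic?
Yes, isomorphic

The graphs are isomorphic.
One valid mapping φ: V(G1) → V(G2): 0→5, 1→1, 2→2, 3→0, 4→3, 5→4

Verify φ preserves adjacency — for each edge of G1, its image is an edge of G2:
  (0,5) → (φ(0),φ(5)) = (4,5) ∈ E(G2) ✓
  (1,2) → (φ(1),φ(2)) = (1,2) ∈ E(G2) ✓
  (1,3) → (φ(1),φ(3)) = (0,1) ∈ E(G2) ✓
  (1,5) → (φ(1),φ(5)) = (1,4) ∈ E(G2) ✓
  (3,4) → (φ(3),φ(4)) = (0,3) ∈ E(G2) ✓
All 5 edges of G1 map to edges of G2, and |E(G1)| = |E(G2)| = 5, so φ is a bijection on edges as well as vertices. Hence G1 ≅ G2.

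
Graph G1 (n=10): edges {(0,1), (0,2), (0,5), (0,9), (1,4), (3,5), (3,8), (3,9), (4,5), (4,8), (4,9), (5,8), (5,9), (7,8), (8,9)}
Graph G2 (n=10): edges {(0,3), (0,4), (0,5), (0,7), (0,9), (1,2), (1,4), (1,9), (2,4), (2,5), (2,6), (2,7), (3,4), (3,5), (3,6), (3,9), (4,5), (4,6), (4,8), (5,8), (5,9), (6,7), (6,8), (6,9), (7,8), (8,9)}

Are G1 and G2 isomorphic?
No, not isomorphic

The graphs are NOT isomorphic.

Counting triangles (3-cliques): G1 has 8, G2 has 18.
Triangle count is an isomorphism invariant, so differing triangle counts rule out isomorphism.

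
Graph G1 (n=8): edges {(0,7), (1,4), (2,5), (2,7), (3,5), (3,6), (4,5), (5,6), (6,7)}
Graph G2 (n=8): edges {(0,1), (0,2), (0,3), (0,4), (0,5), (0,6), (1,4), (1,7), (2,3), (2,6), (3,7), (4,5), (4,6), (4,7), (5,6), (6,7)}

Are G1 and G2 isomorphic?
No, not isomorphic

The graphs are NOT isomorphic.

Counting triangles (3-cliques): G1 has 1, G2 has 9.
Triangle count is an isomorphism invariant, so differing triangle counts rule out isomorphism.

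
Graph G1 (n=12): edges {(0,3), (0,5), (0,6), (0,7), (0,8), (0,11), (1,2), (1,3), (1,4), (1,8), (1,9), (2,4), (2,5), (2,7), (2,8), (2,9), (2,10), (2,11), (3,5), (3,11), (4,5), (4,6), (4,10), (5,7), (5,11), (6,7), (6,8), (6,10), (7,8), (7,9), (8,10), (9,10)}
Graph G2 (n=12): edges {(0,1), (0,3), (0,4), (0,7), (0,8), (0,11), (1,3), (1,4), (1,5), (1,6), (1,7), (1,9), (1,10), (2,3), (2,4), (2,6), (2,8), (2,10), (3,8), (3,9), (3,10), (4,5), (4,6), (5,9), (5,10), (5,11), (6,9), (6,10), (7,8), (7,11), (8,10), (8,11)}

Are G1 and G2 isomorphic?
Yes, isomorphic

The graphs are isomorphic.
One valid mapping φ: V(G1) → V(G2): 0→8, 1→5, 2→1, 3→11, 4→4, 5→0, 6→2, 7→3, 8→10, 9→9, 10→6, 11→7

Verify φ preserves adjacency — for each edge of G1, its image is an edge of G2:
  (0,3) → (φ(0),φ(3)) = (8,11) ∈ E(G2) ✓
  (0,5) → (φ(0),φ(5)) = (0,8) ∈ E(G2) ✓
  (0,6) → (φ(0),φ(6)) = (2,8) ∈ E(G2) ✓
  (0,7) → (φ(0),φ(7)) = (3,8) ∈ E(G2) ✓
  (0,8) → (φ(0),φ(8)) = (8,10) ∈ E(G2) ✓
  (0,11) → (φ(0),φ(11)) = (7,8) ∈ E(G2) ✓
  (1,2) → (φ(1),φ(2)) = (1,5) ∈ E(G2) ✓
  (1,3) → (φ(1),φ(3)) = (5,11) ∈ E(G2) ✓
  (1,4) → (φ(1),φ(4)) = (4,5) ∈ E(G2) ✓
  (1,8) → (φ(1),φ(8)) = (5,10) ∈ E(G2) ✓
  (1,9) → (φ(1),φ(9)) = (5,9) ∈ E(G2) ✓
  (2,4) → (φ(2),φ(4)) = (1,4) ∈ E(G2) ✓
  (2,5) → (φ(2),φ(5)) = (0,1) ∈ E(G2) ✓
  (2,7) → (φ(2),φ(7)) = (1,3) ∈ E(G2) ✓
  (2,8) → (φ(2),φ(8)) = (1,10) ∈ E(G2) ✓
  (2,9) → (φ(2),φ(9)) = (1,9) ∈ E(G2) ✓
  (2,10) → (φ(2),φ(10)) = (1,6) ∈ E(G2) ✓
  (2,11) → (φ(2),φ(11)) = (1,7) ∈ E(G2) ✓
  (3,5) → (φ(3),φ(5)) = (0,11) ∈ E(G2) ✓
  (3,11) → (φ(3),φ(11)) = (7,11) ∈ E(G2) ✓
  (4,5) → (φ(4),φ(5)) = (0,4) ∈ E(G2) ✓
  (4,6) → (φ(4),φ(6)) = (2,4) ∈ E(G2) ✓
  (4,10) → (φ(4),φ(10)) = (4,6) ∈ E(G2) ✓
  (5,7) → (φ(5),φ(7)) = (0,3) ∈ E(G2) ✓
  (5,11) → (φ(5),φ(11)) = (0,7) ∈ E(G2) ✓
  (6,7) → (φ(6),φ(7)) = (2,3) ∈ E(G2) ✓
  (6,8) → (φ(6),φ(8)) = (2,10) ∈ E(G2) ✓
  (6,10) → (φ(6),φ(10)) = (2,6) ∈ E(G2) ✓
  (7,8) → (φ(7),φ(8)) = (3,10) ∈ E(G2) ✓
  (7,9) → (φ(7),φ(9)) = (3,9) ∈ E(G2) ✓
  (8,10) → (φ(8),φ(10)) = (6,10) ∈ E(G2) ✓
  (9,10) → (φ(9),φ(10)) = (6,9) ∈ E(G2) ✓
All 32 edges of G1 map to edges of G2, and |E(G1)| = |E(G2)| = 32, so φ is a bijection on edges as well as vertices. Hence G1 ≅ G2.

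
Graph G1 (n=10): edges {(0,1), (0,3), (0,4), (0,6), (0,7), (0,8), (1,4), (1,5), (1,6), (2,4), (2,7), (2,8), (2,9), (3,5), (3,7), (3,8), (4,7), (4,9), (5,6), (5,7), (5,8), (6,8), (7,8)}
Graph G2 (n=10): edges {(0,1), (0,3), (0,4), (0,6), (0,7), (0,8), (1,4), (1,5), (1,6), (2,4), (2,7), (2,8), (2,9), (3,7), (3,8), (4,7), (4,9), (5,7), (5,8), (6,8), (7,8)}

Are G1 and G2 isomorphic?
No, not isomorphic

The graphs are NOT isomorphic.

Counting edges: G1 has 23 edge(s); G2 has 21 edge(s).
Edge count is an isomorphism invariant (a bijection on vertices induces a bijection on edges), so differing edge counts rule out isomorphism.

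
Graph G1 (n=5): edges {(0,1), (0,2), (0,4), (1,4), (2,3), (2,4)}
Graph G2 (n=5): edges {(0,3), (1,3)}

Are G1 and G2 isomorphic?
No, not isomorphic

The graphs are NOT isomorphic.

Connected components of G1: 1 component(s) with vertex sets [[0, 1, 2, 3, 4]], sizes [5].
Connected components of G2: 3 component(s) with vertex sets [[2], [4], [0, 1, 3]], sizes [1, 1, 3].
The number of connected components (and the multiset of component sizes) is an isomorphism invariant — an isomorphism maps each component of G1 bijectively onto a component of G2. Since G1 has 1 component(s) and G2 has 3, they cannot be isomorphic.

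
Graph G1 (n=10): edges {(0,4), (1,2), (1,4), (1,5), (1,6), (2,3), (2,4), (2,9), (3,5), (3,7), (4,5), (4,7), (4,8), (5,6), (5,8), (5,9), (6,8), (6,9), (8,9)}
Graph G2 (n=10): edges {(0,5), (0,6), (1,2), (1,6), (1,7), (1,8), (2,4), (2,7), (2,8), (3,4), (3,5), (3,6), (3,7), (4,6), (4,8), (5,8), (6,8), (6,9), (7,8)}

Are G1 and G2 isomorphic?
Yes, isomorphic

The graphs are isomorphic.
One valid mapping φ: V(G1) → V(G2): 0→9, 1→4, 2→3, 3→5, 4→6, 5→8, 6→2, 7→0, 8→1, 9→7

Verify φ preserves adjacency — for each edge of G1, its image is an edge of G2:
  (0,4) → (φ(0),φ(4)) = (6,9) ∈ E(G2) ✓
  (1,2) → (φ(1),φ(2)) = (3,4) ∈ E(G2) ✓
  (1,4) → (φ(1),φ(4)) = (4,6) ∈ E(G2) ✓
  (1,5) → (φ(1),φ(5)) = (4,8) ∈ E(G2) ✓
  (1,6) → (φ(1),φ(6)) = (2,4) ∈ E(G2) ✓
  (2,3) → (φ(2),φ(3)) = (3,5) ∈ E(G2) ✓
  (2,4) → (φ(2),φ(4)) = (3,6) ∈ E(G2) ✓
  (2,9) → (φ(2),φ(9)) = (3,7) ∈ E(G2) ✓
  (3,5) → (φ(3),φ(5)) = (5,8) ∈ E(G2) ✓
  (3,7) → (φ(3),φ(7)) = (0,5) ∈ E(G2) ✓
  (4,5) → (φ(4),φ(5)) = (6,8) ∈ E(G2) ✓
  (4,7) → (φ(4),φ(7)) = (0,6) ∈ E(G2) ✓
  (4,8) → (φ(4),φ(8)) = (1,6) ∈ E(G2) ✓
  (5,6) → (φ(5),φ(6)) = (2,8) ∈ E(G2) ✓
  (5,8) → (φ(5),φ(8)) = (1,8) ∈ E(G2) ✓
  (5,9) → (φ(5),φ(9)) = (7,8) ∈ E(G2) ✓
  (6,8) → (φ(6),φ(8)) = (1,2) ∈ E(G2) ✓
  (6,9) → (φ(6),φ(9)) = (2,7) ∈ E(G2) ✓
  (8,9) → (φ(8),φ(9)) = (1,7) ∈ E(G2) ✓
All 19 edges of G1 map to edges of G2, and |E(G1)| = |E(G2)| = 19, so φ is a bijection on edges as well as vertices. Hence G1 ≅ G2.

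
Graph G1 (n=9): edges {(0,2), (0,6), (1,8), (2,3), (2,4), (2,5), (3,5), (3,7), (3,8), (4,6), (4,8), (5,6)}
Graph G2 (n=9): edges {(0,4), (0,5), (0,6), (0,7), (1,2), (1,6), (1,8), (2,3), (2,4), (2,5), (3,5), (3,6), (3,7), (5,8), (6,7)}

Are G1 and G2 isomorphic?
No, not isomorphic

The graphs are NOT isomorphic.

Counting triangles (3-cliques): G1 has 1, G2 has 3.
Triangle count is an isomorphism invariant, so differing triangle counts rule out isomorphism.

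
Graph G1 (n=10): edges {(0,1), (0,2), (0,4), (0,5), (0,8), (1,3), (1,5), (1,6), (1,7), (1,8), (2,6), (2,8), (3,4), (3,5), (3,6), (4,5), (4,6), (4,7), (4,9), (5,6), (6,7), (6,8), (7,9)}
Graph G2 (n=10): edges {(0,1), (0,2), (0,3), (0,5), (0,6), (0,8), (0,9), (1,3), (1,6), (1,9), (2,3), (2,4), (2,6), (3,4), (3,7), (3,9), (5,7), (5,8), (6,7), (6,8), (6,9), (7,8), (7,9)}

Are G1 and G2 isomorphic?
Yes, isomorphic

The graphs are isomorphic.
One valid mapping φ: V(G1) → V(G2): 0→7, 1→6, 2→5, 3→1, 4→3, 5→9, 6→0, 7→2, 8→8, 9→4

Verify φ preserves adjacency — for each edge of G1, its image is an edge of G2:
  (0,1) → (φ(0),φ(1)) = (6,7) ∈ E(G2) ✓
  (0,2) → (φ(0),φ(2)) = (5,7) ∈ E(G2) ✓
  (0,4) → (φ(0),φ(4)) = (3,7) ∈ E(G2) ✓
  (0,5) → (φ(0),φ(5)) = (7,9) ∈ E(G2) ✓
  (0,8) → (φ(0),φ(8)) = (7,8) ∈ E(G2) ✓
  (1,3) → (φ(1),φ(3)) = (1,6) ∈ E(G2) ✓
  (1,5) → (φ(1),φ(5)) = (6,9) ∈ E(G2) ✓
  (1,6) → (φ(1),φ(6)) = (0,6) ∈ E(G2) ✓
  (1,7) → (φ(1),φ(7)) = (2,6) ∈ E(G2) ✓
  (1,8) → (φ(1),φ(8)) = (6,8) ∈ E(G2) ✓
  (2,6) → (φ(2),φ(6)) = (0,5) ∈ E(G2) ✓
  (2,8) → (φ(2),φ(8)) = (5,8) ∈ E(G2) ✓
  (3,4) → (φ(3),φ(4)) = (1,3) ∈ E(G2) ✓
  (3,5) → (φ(3),φ(5)) = (1,9) ∈ E(G2) ✓
  (3,6) → (φ(3),φ(6)) = (0,1) ∈ E(G2) ✓
  (4,5) → (φ(4),φ(5)) = (3,9) ∈ E(G2) ✓
  (4,6) → (φ(4),φ(6)) = (0,3) ∈ E(G2) ✓
  (4,7) → (φ(4),φ(7)) = (2,3) ∈ E(G2) ✓
  (4,9) → (φ(4),φ(9)) = (3,4) ∈ E(G2) ✓
  (5,6) → (φ(5),φ(6)) = (0,9) ∈ E(G2) ✓
  (6,7) → (φ(6),φ(7)) = (0,2) ∈ E(G2) ✓
  (6,8) → (φ(6),φ(8)) = (0,8) ∈ E(G2) ✓
  (7,9) → (φ(7),φ(9)) = (2,4) ∈ E(G2) ✓
All 23 edges of G1 map to edges of G2, and |E(G1)| = |E(G2)| = 23, so φ is a bijection on edges as well as vertices. Hence G1 ≅ G2.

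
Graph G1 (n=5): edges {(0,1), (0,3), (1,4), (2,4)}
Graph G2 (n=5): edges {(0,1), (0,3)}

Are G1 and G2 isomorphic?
No, not isomorphic

The graphs are NOT isomorphic.

Counting edges: G1 has 4 edge(s); G2 has 2 edge(s).
Edge count is an isomorphism invariant (a bijection on vertices induces a bijection on edges), so differing edge counts rule out isomorphism.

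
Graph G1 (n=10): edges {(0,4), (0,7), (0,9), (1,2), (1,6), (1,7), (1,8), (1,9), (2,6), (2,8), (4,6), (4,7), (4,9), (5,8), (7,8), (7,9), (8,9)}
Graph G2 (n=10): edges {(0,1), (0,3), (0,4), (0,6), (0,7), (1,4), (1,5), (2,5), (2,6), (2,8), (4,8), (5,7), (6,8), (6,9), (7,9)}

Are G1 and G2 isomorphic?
No, not isomorphic

The graphs are NOT isomorphic.

Degrees in G1: deg(0)=3, deg(1)=5, deg(2)=3, deg(3)=0, deg(4)=4, deg(5)=1, deg(6)=3, deg(7)=5, deg(8)=5, deg(9)=5.
Sorted degree sequence of G1: [5, 5, 5, 5, 4, 3, 3, 3, 1, 0].
Degrees in G2: deg(0)=5, deg(1)=3, deg(2)=3, deg(3)=1, deg(4)=3, deg(5)=3, deg(6)=4, deg(7)=3, deg(8)=3, deg(9)=2.
Sorted degree sequence of G2: [5, 4, 3, 3, 3, 3, 3, 3, 2, 1].
The (sorted) degree sequence is an isomorphism invariant, so since G1 and G2 have different degree sequences they cannot be isomorphic.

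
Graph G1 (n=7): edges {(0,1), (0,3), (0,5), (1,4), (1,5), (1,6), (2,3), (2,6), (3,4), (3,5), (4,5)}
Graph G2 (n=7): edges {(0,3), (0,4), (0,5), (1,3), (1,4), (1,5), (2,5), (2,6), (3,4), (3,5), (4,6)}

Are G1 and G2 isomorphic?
Yes, isomorphic

The graphs are isomorphic.
One valid mapping φ: V(G1) → V(G2): 0→0, 1→5, 2→6, 3→4, 4→1, 5→3, 6→2

Verify φ preserves adjacency — for each edge of G1, its image is an edge of G2:
  (0,1) → (φ(0),φ(1)) = (0,5) ∈ E(G2) ✓
  (0,3) → (φ(0),φ(3)) = (0,4) ∈ E(G2) ✓
  (0,5) → (φ(0),φ(5)) = (0,3) ∈ E(G2) ✓
  (1,4) → (φ(1),φ(4)) = (1,5) ∈ E(G2) ✓
  (1,5) → (φ(1),φ(5)) = (3,5) ∈ E(G2) ✓
  (1,6) → (φ(1),φ(6)) = (2,5) ∈ E(G2) ✓
  (2,3) → (φ(2),φ(3)) = (4,6) ∈ E(G2) ✓
  (2,6) → (φ(2),φ(6)) = (2,6) ∈ E(G2) ✓
  (3,4) → (φ(3),φ(4)) = (1,4) ∈ E(G2) ✓
  (3,5) → (φ(3),φ(5)) = (3,4) ∈ E(G2) ✓
  (4,5) → (φ(4),φ(5)) = (1,3) ∈ E(G2) ✓
All 11 edges of G1 map to edges of G2, and |E(G1)| = |E(G2)| = 11, so φ is a bijection on edges as well as vertices. Hence G1 ≅ G2.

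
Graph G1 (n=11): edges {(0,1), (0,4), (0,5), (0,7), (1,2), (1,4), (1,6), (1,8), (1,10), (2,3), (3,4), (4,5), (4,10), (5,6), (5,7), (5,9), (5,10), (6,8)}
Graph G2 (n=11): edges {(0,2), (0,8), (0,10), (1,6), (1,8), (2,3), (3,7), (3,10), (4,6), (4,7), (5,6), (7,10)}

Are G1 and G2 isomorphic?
No, not isomorphic

The graphs are NOT isomorphic.

Connected components of G1: 1 component(s) with vertex sets [[0, 1, 2, 3, 4, 5, 6, 7, 8, 9, 10]], sizes [11].
Connected components of G2: 2 component(s) with vertex sets [[9], [0, 1, 2, 3, 4, 5, 6, 7, 8, 10]], sizes [1, 10].
The number of connected components (and the multiset of component sizes) is an isomorphism invariant — an isomorphism maps each component of G1 bijectively onto a component of G2. Since G1 has 1 component(s) and G2 has 2, they cannot be isomorphic.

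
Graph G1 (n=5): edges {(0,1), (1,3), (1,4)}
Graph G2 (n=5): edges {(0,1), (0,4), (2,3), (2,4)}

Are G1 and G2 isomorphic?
No, not isomorphic

The graphs are NOT isomorphic.

Degrees in G1: deg(0)=1, deg(1)=3, deg(2)=0, deg(3)=1, deg(4)=1.
Sorted degree sequence of G1: [3, 1, 1, 1, 0].
Degrees in G2: deg(0)=2, deg(1)=1, deg(2)=2, deg(3)=1, deg(4)=2.
Sorted degree sequence of G2: [2, 2, 2, 1, 1].
The (sorted) degree sequence is an isomorphism invariant, so since G1 and G2 have different degree sequences they cannot be isomorphic.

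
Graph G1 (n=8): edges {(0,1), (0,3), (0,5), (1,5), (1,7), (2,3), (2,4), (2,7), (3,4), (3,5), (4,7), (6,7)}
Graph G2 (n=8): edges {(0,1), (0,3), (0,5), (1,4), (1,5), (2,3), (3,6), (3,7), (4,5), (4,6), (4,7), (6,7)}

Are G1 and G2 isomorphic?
Yes, isomorphic

The graphs are isomorphic.
One valid mapping φ: V(G1) → V(G2): 0→5, 1→0, 2→7, 3→4, 4→6, 5→1, 6→2, 7→3

Verify φ preserves adjacency — for each edge of G1, its image is an edge of G2:
  (0,1) → (φ(0),φ(1)) = (0,5) ∈ E(G2) ✓
  (0,3) → (φ(0),φ(3)) = (4,5) ∈ E(G2) ✓
  (0,5) → (φ(0),φ(5)) = (1,5) ∈ E(G2) ✓
  (1,5) → (φ(1),φ(5)) = (0,1) ∈ E(G2) ✓
  (1,7) → (φ(1),φ(7)) = (0,3) ∈ E(G2) ✓
  (2,3) → (φ(2),φ(3)) = (4,7) ∈ E(G2) ✓
  (2,4) → (φ(2),φ(4)) = (6,7) ∈ E(G2) ✓
  (2,7) → (φ(2),φ(7)) = (3,7) ∈ E(G2) ✓
  (3,4) → (φ(3),φ(4)) = (4,6) ∈ E(G2) ✓
  (3,5) → (φ(3),φ(5)) = (1,4) ∈ E(G2) ✓
  (4,7) → (φ(4),φ(7)) = (3,6) ∈ E(G2) ✓
  (6,7) → (φ(6),φ(7)) = (2,3) ∈ E(G2) ✓
All 12 edges of G1 map to edges of G2, and |E(G1)| = |E(G2)| = 12, so φ is a bijection on edges as well as vertices. Hence G1 ≅ G2.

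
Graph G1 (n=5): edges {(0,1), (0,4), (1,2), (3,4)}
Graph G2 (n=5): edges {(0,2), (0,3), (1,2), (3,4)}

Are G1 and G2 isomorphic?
Yes, isomorphic

The graphs are isomorphic.
One valid mapping φ: V(G1) → V(G2): 0→0, 1→2, 2→1, 3→4, 4→3

Verify φ preserves adjacency — for each edge of G1, its image is an edge of G2:
  (0,1) → (φ(0),φ(1)) = (0,2) ∈ E(G2) ✓
  (0,4) → (φ(0),φ(4)) = (0,3) ∈ E(G2) ✓
  (1,2) → (φ(1),φ(2)) = (1,2) ∈ E(G2) ✓
  (3,4) → (φ(3),φ(4)) = (3,4) ∈ E(G2) ✓
All 4 edges of G1 map to edges of G2, and |E(G1)| = |E(G2)| = 4, so φ is a bijection on edges as well as vertices. Hence G1 ≅ G2.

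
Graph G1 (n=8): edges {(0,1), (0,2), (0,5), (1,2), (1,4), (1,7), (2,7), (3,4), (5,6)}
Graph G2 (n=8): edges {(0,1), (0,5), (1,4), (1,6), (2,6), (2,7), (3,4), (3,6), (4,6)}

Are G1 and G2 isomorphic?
Yes, isomorphic

The graphs are isomorphic.
One valid mapping φ: V(G1) → V(G2): 0→1, 1→6, 2→4, 3→7, 4→2, 5→0, 6→5, 7→3

Verify φ preserves adjacency — for each edge of G1, its image is an edge of G2:
  (0,1) → (φ(0),φ(1)) = (1,6) ∈ E(G2) ✓
  (0,2) → (φ(0),φ(2)) = (1,4) ∈ E(G2) ✓
  (0,5) → (φ(0),φ(5)) = (0,1) ∈ E(G2) ✓
  (1,2) → (φ(1),φ(2)) = (4,6) ∈ E(G2) ✓
  (1,4) → (φ(1),φ(4)) = (2,6) ∈ E(G2) ✓
  (1,7) → (φ(1),φ(7)) = (3,6) ∈ E(G2) ✓
  (2,7) → (φ(2),φ(7)) = (3,4) ∈ E(G2) ✓
  (3,4) → (φ(3),φ(4)) = (2,7) ∈ E(G2) ✓
  (5,6) → (φ(5),φ(6)) = (0,5) ∈ E(G2) ✓
All 9 edges of G1 map to edges of G2, and |E(G1)| = |E(G2)| = 9, so φ is a bijection on edges as well as vertices. Hence G1 ≅ G2.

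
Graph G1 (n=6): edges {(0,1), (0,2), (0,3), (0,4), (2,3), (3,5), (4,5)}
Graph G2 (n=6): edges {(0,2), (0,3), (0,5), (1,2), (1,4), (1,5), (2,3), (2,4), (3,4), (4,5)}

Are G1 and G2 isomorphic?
No, not isomorphic

The graphs are NOT isomorphic.

Degrees in G1: deg(0)=4, deg(1)=1, deg(2)=2, deg(3)=3, deg(4)=2, deg(5)=2.
Sorted degree sequence of G1: [4, 3, 2, 2, 2, 1].
Degrees in G2: deg(0)=3, deg(1)=3, deg(2)=4, deg(3)=3, deg(4)=4, deg(5)=3.
Sorted degree sequence of G2: [4, 4, 3, 3, 3, 3].
The (sorted) degree sequence is an isomorphism invariant, so since G1 and G2 have different degree sequences they cannot be isomorphic.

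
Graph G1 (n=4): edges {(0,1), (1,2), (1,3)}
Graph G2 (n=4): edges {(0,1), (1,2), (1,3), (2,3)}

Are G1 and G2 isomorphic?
No, not isomorphic

The graphs are NOT isomorphic.

Counting triangles (3-cliques): G1 has 0, G2 has 1.
Triangle count is an isomorphism invariant, so differing triangle counts rule out isomorphism.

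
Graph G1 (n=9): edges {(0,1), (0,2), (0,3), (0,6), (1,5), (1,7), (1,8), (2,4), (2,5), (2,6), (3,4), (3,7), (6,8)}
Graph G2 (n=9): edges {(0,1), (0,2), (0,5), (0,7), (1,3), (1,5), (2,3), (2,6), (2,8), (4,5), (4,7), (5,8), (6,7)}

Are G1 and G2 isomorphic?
Yes, isomorphic

The graphs are isomorphic.
One valid mapping φ: V(G1) → V(G2): 0→0, 1→2, 2→5, 3→7, 4→4, 5→8, 6→1, 7→6, 8→3

Verify φ preserves adjacency — for each edge of G1, its image is an edge of G2:
  (0,1) → (φ(0),φ(1)) = (0,2) ∈ E(G2) ✓
  (0,2) → (φ(0),φ(2)) = (0,5) ∈ E(G2) ✓
  (0,3) → (φ(0),φ(3)) = (0,7) ∈ E(G2) ✓
  (0,6) → (φ(0),φ(6)) = (0,1) ∈ E(G2) ✓
  (1,5) → (φ(1),φ(5)) = (2,8) ∈ E(G2) ✓
  (1,7) → (φ(1),φ(7)) = (2,6) ∈ E(G2) ✓
  (1,8) → (φ(1),φ(8)) = (2,3) ∈ E(G2) ✓
  (2,4) → (φ(2),φ(4)) = (4,5) ∈ E(G2) ✓
  (2,5) → (φ(2),φ(5)) = (5,8) ∈ E(G2) ✓
  (2,6) → (φ(2),φ(6)) = (1,5) ∈ E(G2) ✓
  (3,4) → (φ(3),φ(4)) = (4,7) ∈ E(G2) ✓
  (3,7) → (φ(3),φ(7)) = (6,7) ∈ E(G2) ✓
  (6,8) → (φ(6),φ(8)) = (1,3) ∈ E(G2) ✓
All 13 edges of G1 map to edges of G2, and |E(G1)| = |E(G2)| = 13, so φ is a bijection on edges as well as vertices. Hence G1 ≅ G2.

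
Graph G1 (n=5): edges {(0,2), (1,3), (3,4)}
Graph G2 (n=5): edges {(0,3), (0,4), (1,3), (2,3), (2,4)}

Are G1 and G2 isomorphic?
No, not isomorphic

The graphs are NOT isomorphic.

Connected components of G1: 2 component(s) with vertex sets [[0, 2], [1, 3, 4]], sizes [2, 3].
Connected components of G2: 1 component(s) with vertex sets [[0, 1, 2, 3, 4]], sizes [5].
The number of connected components (and the multiset of component sizes) is an isomorphism invariant — an isomorphism maps each component of G1 bijectively onto a component of G2. Since G1 has 2 component(s) and G2 has 1, they cannot be isomorphic.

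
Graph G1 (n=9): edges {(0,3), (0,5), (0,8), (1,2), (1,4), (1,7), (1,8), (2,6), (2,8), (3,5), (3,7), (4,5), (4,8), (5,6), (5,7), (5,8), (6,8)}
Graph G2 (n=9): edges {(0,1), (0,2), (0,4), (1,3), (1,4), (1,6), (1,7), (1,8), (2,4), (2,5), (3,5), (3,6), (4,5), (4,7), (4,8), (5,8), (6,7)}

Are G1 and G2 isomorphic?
Yes, isomorphic

The graphs are isomorphic.
One valid mapping φ: V(G1) → V(G2): 0→7, 1→5, 2→2, 3→6, 4→8, 5→1, 6→0, 7→3, 8→4

Verify φ preserves adjacency — for each edge of G1, its image is an edge of G2:
  (0,3) → (φ(0),φ(3)) = (6,7) ∈ E(G2) ✓
  (0,5) → (φ(0),φ(5)) = (1,7) ∈ E(G2) ✓
  (0,8) → (φ(0),φ(8)) = (4,7) ∈ E(G2) ✓
  (1,2) → (φ(1),φ(2)) = (2,5) ∈ E(G2) ✓
  (1,4) → (φ(1),φ(4)) = (5,8) ∈ E(G2) ✓
  (1,7) → (φ(1),φ(7)) = (3,5) ∈ E(G2) ✓
  (1,8) → (φ(1),φ(8)) = (4,5) ∈ E(G2) ✓
  (2,6) → (φ(2),φ(6)) = (0,2) ∈ E(G2) ✓
  (2,8) → (φ(2),φ(8)) = (2,4) ∈ E(G2) ✓
  (3,5) → (φ(3),φ(5)) = (1,6) ∈ E(G2) ✓
  (3,7) → (φ(3),φ(7)) = (3,6) ∈ E(G2) ✓
  (4,5) → (φ(4),φ(5)) = (1,8) ∈ E(G2) ✓
  (4,8) → (φ(4),φ(8)) = (4,8) ∈ E(G2) ✓
  (5,6) → (φ(5),φ(6)) = (0,1) ∈ E(G2) ✓
  (5,7) → (φ(5),φ(7)) = (1,3) ∈ E(G2) ✓
  (5,8) → (φ(5),φ(8)) = (1,4) ∈ E(G2) ✓
  (6,8) → (φ(6),φ(8)) = (0,4) ∈ E(G2) ✓
All 17 edges of G1 map to edges of G2, and |E(G1)| = |E(G2)| = 17, so φ is a bijection on edges as well as vertices. Hence G1 ≅ G2.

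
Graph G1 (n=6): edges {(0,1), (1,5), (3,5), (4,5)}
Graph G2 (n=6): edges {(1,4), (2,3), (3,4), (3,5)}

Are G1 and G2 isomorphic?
Yes, isomorphic

The graphs are isomorphic.
One valid mapping φ: V(G1) → V(G2): 0→1, 1→4, 2→0, 3→5, 4→2, 5→3

Verify φ preserves adjacency — for each edge of G1, its image is an edge of G2:
  (0,1) → (φ(0),φ(1)) = (1,4) ∈ E(G2) ✓
  (1,5) → (φ(1),φ(5)) = (3,4) ∈ E(G2) ✓
  (3,5) → (φ(3),φ(5)) = (3,5) ∈ E(G2) ✓
  (4,5) → (φ(4),φ(5)) = (2,3) ∈ E(G2) ✓
All 4 edges of G1 map to edges of G2, and |E(G1)| = |E(G2)| = 4, so φ is a bijection on edges as well as vertices. Hence G1 ≅ G2.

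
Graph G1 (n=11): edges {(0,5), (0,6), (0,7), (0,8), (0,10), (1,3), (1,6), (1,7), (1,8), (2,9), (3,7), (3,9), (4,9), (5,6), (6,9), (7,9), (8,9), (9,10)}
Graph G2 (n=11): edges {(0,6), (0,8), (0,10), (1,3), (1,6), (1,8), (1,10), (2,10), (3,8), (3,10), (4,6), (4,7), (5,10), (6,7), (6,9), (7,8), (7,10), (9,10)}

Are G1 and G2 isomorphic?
Yes, isomorphic

The graphs are isomorphic.
One valid mapping φ: V(G1) → V(G2): 0→6, 1→8, 2→5, 3→3, 4→2, 5→4, 6→7, 7→1, 8→0, 9→10, 10→9

Verify φ preserves adjacency — for each edge of G1, its image is an edge of G2:
  (0,5) → (φ(0),φ(5)) = (4,6) ∈ E(G2) ✓
  (0,6) → (φ(0),φ(6)) = (6,7) ∈ E(G2) ✓
  (0,7) → (φ(0),φ(7)) = (1,6) ∈ E(G2) ✓
  (0,8) → (φ(0),φ(8)) = (0,6) ∈ E(G2) ✓
  (0,10) → (φ(0),φ(10)) = (6,9) ∈ E(G2) ✓
  (1,3) → (φ(1),φ(3)) = (3,8) ∈ E(G2) ✓
  (1,6) → (φ(1),φ(6)) = (7,8) ∈ E(G2) ✓
  (1,7) → (φ(1),φ(7)) = (1,8) ∈ E(G2) ✓
  (1,8) → (φ(1),φ(8)) = (0,8) ∈ E(G2) ✓
  (2,9) → (φ(2),φ(9)) = (5,10) ∈ E(G2) ✓
  (3,7) → (φ(3),φ(7)) = (1,3) ∈ E(G2) ✓
  (3,9) → (φ(3),φ(9)) = (3,10) ∈ E(G2) ✓
  (4,9) → (φ(4),φ(9)) = (2,10) ∈ E(G2) ✓
  (5,6) → (φ(5),φ(6)) = (4,7) ∈ E(G2) ✓
  (6,9) → (φ(6),φ(9)) = (7,10) ∈ E(G2) ✓
  (7,9) → (φ(7),φ(9)) = (1,10) ∈ E(G2) ✓
  (8,9) → (φ(8),φ(9)) = (0,10) ∈ E(G2) ✓
  (9,10) → (φ(9),φ(10)) = (9,10) ∈ E(G2) ✓
All 18 edges of G1 map to edges of G2, and |E(G1)| = |E(G2)| = 18, so φ is a bijection on edges as well as vertices. Hence G1 ≅ G2.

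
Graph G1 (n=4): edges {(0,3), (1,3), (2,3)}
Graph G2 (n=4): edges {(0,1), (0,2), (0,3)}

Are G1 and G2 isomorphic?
Yes, isomorphic

The graphs are isomorphic.
One valid mapping φ: V(G1) → V(G2): 0→1, 1→3, 2→2, 3→0

Verify φ preserves adjacency — for each edge of G1, its image is an edge of G2:
  (0,3) → (φ(0),φ(3)) = (0,1) ∈ E(G2) ✓
  (1,3) → (φ(1),φ(3)) = (0,3) ∈ E(G2) ✓
  (2,3) → (φ(2),φ(3)) = (0,2) ∈ E(G2) ✓
All 3 edges of G1 map to edges of G2, and |E(G1)| = |E(G2)| = 3, so φ is a bijection on edges as well as vertices. Hence G1 ≅ G2.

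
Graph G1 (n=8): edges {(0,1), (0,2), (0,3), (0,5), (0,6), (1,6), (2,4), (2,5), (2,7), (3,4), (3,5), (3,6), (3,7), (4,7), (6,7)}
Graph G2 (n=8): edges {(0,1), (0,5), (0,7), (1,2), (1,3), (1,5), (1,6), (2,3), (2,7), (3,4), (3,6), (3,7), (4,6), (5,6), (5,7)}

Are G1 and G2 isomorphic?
Yes, isomorphic

The graphs are isomorphic.
One valid mapping φ: V(G1) → V(G2): 0→3, 1→4, 2→7, 3→1, 4→0, 5→2, 6→6, 7→5

Verify φ preserves adjacency — for each edge of G1, its image is an edge of G2:
  (0,1) → (φ(0),φ(1)) = (3,4) ∈ E(G2) ✓
  (0,2) → (φ(0),φ(2)) = (3,7) ∈ E(G2) ✓
  (0,3) → (φ(0),φ(3)) = (1,3) ∈ E(G2) ✓
  (0,5) → (φ(0),φ(5)) = (2,3) ∈ E(G2) ✓
  (0,6) → (φ(0),φ(6)) = (3,6) ∈ E(G2) ✓
  (1,6) → (φ(1),φ(6)) = (4,6) ∈ E(G2) ✓
  (2,4) → (φ(2),φ(4)) = (0,7) ∈ E(G2) ✓
  (2,5) → (φ(2),φ(5)) = (2,7) ∈ E(G2) ✓
  (2,7) → (φ(2),φ(7)) = (5,7) ∈ E(G2) ✓
  (3,4) → (φ(3),φ(4)) = (0,1) ∈ E(G2) ✓
  (3,5) → (φ(3),φ(5)) = (1,2) ∈ E(G2) ✓
  (3,6) → (φ(3),φ(6)) = (1,6) ∈ E(G2) ✓
  (3,7) → (φ(3),φ(7)) = (1,5) ∈ E(G2) ✓
  (4,7) → (φ(4),φ(7)) = (0,5) ∈ E(G2) ✓
  (6,7) → (φ(6),φ(7)) = (5,6) ∈ E(G2) ✓
All 15 edges of G1 map to edges of G2, and |E(G1)| = |E(G2)| = 15, so φ is a bijection on edges as well as vertices. Hence G1 ≅ G2.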